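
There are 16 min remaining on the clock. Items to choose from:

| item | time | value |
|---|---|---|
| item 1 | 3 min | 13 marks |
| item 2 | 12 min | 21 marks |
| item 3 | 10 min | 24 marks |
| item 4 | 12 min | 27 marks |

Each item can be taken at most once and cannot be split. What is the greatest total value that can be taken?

40 marks

Check high-value combinations within 16 min:
- item 1+item 4: time 3+12=15, value 13+27=40
- item 1+item 3: time 3+10=13, value 13+24=37
- item 1+item 2: time 3+12=15, value 13+21=34
Best: 40 marks.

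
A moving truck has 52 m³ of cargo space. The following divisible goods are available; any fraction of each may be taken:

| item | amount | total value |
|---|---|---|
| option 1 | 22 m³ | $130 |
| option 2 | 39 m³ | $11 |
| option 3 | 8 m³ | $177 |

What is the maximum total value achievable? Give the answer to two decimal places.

Take in order of value per unit:
- option 3 (177/8 per unit): all 8 → value 177, running total 177.00
- option 1 (130/22 per unit): all 22 → value 130, running total 307.00
- option 2 (11/39 per unit): 22 of 39 → value 22×11/39 = 6.2051, running total 313.21
Total 313.21.

313.21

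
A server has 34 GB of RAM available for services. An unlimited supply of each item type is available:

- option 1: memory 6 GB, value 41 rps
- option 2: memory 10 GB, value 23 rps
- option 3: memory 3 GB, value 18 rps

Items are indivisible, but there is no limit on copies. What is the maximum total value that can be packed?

Best value-per-unit is option 1 at 41/6; filling with it alone gives 5×41 = 205.
Optimal mix: 5×option 1 + 1×option 3 → memory 33, value 223.

223 rps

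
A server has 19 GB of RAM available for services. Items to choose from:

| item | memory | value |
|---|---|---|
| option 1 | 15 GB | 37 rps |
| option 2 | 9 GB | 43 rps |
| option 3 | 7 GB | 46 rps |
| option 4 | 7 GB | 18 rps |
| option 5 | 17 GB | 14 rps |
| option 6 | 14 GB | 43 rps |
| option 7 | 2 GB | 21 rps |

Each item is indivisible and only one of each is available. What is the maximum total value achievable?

110 rps

This is a 0/1 knapsack; check combinations near the capacity.
- option 2+option 3+option 7: memory 9+7+2=18, value 43+46+21=110
- option 2+option 3: memory 9+7=16, value 43+46=89
- option 3+option 4+option 7: memory 7+7+2=16, value 46+18+21=85
- option 2+option 4+option 7: memory 9+7+2=18, value 43+18+21=82
Best: 110 rps.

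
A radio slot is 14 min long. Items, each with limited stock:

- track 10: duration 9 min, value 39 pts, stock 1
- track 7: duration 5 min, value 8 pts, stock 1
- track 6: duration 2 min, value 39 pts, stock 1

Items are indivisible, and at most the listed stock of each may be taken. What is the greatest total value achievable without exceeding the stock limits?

Best selections within duration 14 and stock limits:
- 1×track 10 + 1×track 6: duration 11, value 78
- 1×track 7 + 1×track 6: duration 7, value 47
Best: 78 pts.

78 pts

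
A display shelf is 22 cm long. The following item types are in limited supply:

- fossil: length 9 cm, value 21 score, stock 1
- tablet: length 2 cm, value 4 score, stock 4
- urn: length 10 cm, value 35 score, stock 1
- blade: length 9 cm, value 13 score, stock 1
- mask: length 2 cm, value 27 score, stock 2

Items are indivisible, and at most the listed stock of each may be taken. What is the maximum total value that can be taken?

105 score

Top feasible selections:
- 4×tablet + 1×urn + 2×mask: length 22, value 105
- 3×tablet + 1×urn + 2×mask: length 20, value 101
- 2×tablet + 1×urn + 2×mask: length 18, value 97
- 1×tablet + 1×urn + 2×mask: length 16, value 93
Best: 105 score.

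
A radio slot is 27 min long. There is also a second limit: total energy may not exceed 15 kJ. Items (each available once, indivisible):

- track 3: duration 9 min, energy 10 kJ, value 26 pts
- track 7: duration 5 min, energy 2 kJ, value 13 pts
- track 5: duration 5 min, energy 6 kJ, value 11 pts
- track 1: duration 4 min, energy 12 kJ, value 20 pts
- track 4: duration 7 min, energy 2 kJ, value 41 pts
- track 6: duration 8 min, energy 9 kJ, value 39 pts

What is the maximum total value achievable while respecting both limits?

Feasible sets respecting both limits:
- track 7+track 4+track 6: duration 20, energy 13, value 93
- track 3+track 7+track 4: duration 21, energy 14, value 80
- track 4+track 6: duration 15, energy 11, value 80
Best: 93 pts.

93 pts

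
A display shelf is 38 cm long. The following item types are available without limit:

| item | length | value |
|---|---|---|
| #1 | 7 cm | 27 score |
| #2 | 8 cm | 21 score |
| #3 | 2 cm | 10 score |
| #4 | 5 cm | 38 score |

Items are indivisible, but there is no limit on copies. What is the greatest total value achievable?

Best value-per-unit is #4 at 38/5; filling with it alone gives 7×38 = 266.
Optimal mix: 1×#3 + 7×#4 → length 37, value 276.

276 score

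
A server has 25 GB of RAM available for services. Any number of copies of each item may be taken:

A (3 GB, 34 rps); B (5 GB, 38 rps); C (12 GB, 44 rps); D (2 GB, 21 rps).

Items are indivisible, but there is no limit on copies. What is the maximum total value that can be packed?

Best value-per-unit is A at 34/3; filling with it alone gives 8×34 = 272.
Optimal mix: 7×A + 2×D → memory 25, value 280.

280 rps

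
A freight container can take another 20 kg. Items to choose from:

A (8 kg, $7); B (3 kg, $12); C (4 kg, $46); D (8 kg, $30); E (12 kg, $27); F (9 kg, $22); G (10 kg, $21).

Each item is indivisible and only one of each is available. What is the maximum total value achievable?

$88

Check high-value combinations within 20 kg:
- B+C+D: weight 3+4+8=15, value 12+46+30=88
- B+C+E: weight 3+4+12=19, value 12+46+27=85
- A+C+D: weight 8+4+8=20, value 7+46+30=83
Best: $88.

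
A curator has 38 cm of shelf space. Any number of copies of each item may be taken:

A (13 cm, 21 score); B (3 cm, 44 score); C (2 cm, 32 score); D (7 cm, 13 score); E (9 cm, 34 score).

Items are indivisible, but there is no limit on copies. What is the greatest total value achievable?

Best value-per-unit is C at 32/2, and filling with it alone uses length 19×2=38. No mix of the others beats 19×32 = 608.

608 score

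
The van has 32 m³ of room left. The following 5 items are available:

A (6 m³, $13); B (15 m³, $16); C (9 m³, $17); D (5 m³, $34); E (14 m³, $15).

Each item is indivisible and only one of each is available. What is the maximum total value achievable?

$67

This is a 0/1 knapsack; check combinations near the capacity.
- B+C+D: volume 15+9+5=29, value 16+17+34=67
- C+D+E: volume 9+5+14=28, value 17+34+15=66
- A+C+D: volume 6+9+5=20, value 13+17+34=64
Best: $67.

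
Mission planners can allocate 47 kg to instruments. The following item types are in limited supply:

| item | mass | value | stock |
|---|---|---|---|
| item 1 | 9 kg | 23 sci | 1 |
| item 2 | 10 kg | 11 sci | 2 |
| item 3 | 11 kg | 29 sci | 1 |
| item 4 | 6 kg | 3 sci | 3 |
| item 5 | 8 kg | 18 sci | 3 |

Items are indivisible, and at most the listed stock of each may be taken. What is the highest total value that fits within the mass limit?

106 sci

Top feasible selections:
- 1×item 1 + 1×item 3 + 3×item 5: mass 44, value 106
- 1×item 1 + 1×item 2 + 1×item 3 + 2×item 5: mass 46, value 99
- 1×item 2 + 1×item 3 + 3×item 5: mass 45, value 94
- 1×item 1 + 1×item 3 + 1×item 4 + 2×item 5: mass 42, value 91
Best: 106 sci.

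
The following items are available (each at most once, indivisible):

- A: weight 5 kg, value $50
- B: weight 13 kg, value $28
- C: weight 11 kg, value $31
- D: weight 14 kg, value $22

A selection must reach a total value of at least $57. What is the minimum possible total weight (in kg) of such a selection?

Subsets with value ≥ 57, sorted by total weight:
- A+C: weight 16, value 81
- A+B: weight 18, value 78
- A+D: weight 19, value 72
Minimum weight: 16 kg.

16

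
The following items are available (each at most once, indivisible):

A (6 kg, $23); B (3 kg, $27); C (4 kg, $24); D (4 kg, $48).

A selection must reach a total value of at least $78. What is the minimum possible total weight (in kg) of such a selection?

11

Subsets with value ≥ 78, sorted by total weight:
- B+C+D: weight 11, value 99
- A+B+D: weight 13, value 98
- A+C+D: weight 14, value 95
Minimum weight: 11 kg.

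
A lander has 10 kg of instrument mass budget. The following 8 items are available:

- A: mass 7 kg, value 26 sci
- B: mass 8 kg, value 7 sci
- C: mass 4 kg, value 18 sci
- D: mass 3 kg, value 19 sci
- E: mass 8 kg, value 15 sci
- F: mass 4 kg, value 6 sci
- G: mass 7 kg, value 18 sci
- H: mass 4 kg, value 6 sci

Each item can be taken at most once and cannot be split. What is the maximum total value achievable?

Check high-value combinations within 10 kg:
- A+D: mass 7+3=10, value 26+19=45
- C+D: mass 4+3=7, value 18+19=37
- D+G: mass 3+7=10, value 19+18=37
Best: 45 sci.

45 sci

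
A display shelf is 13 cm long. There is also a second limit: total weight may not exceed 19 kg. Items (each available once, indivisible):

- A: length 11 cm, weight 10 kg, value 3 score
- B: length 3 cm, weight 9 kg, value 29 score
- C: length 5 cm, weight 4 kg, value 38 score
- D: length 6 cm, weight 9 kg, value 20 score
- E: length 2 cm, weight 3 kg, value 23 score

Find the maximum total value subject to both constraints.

90 score

Feasible sets respecting both limits:
- B+C+E: length 10, weight 16, value 90
- C+D+E: length 13, weight 16, value 81
- B+C: length 8, weight 13, value 67
- C+E: length 7, weight 7, value 61
Best: 90 score.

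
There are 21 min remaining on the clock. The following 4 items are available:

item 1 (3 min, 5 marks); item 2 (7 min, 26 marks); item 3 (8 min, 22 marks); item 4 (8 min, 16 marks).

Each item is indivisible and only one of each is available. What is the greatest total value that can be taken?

53 marks

Check high-value combinations within 21 min:
- item 1+item 2+item 3: time 3+7+8=18, value 5+26+22=53
- item 2+item 3: time 7+8=15, value 26+22=48
- item 1+item 2+item 4: time 3+7+8=18, value 5+26+16=47
- item 1+item 3+item 4: time 3+8+8=19, value 5+22+16=43
Best: 53 marks.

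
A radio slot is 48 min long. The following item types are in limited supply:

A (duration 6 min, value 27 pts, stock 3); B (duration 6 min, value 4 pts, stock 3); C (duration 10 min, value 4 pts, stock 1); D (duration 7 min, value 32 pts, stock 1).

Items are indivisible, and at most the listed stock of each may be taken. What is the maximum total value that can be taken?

125 pts

Best selections within duration 48 and stock limits:
- 3×A + 3×B + 1×D: duration 43, value 125
- 3×A + 2×B + 1×C + 1×D: duration 47, value 125
- 3×A + 2×B + 1×D: duration 37, value 121
Best: 125 pts.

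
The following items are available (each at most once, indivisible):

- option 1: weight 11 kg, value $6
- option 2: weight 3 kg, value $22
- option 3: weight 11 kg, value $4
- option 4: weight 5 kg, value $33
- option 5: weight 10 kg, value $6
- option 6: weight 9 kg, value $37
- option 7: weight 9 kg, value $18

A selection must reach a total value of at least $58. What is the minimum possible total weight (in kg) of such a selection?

12

Subsets with value ≥ 58, sorted by total weight:
- option 2+option 6: weight 12, value 59
- option 4+option 6: weight 14, value 70
- option 2+option 4+option 6: weight 17, value 92
- option 2+option 4+option 7: weight 17, value 73
Minimum weight: 12 kg.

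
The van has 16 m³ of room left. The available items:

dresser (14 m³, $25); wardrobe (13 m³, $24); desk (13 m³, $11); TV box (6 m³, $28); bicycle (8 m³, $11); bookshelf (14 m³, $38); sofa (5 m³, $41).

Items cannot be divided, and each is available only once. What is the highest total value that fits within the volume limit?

Check high-value combinations within 16 m³:
- TV box+sofa: volume 6+5=11, value 28+41=69
- bicycle+sofa: volume 8+5=13, value 11+41=52
- sofa: volume 5, value 41
- TV box+bicycle: volume 6+8=14, value 28+11=39
- bookshelf: volume 14, value 38
Best: $69.

$69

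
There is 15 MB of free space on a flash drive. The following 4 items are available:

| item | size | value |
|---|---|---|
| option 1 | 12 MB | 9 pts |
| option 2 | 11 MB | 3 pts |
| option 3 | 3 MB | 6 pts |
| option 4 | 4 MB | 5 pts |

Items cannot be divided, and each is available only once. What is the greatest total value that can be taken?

15 pts

This is a 0/1 knapsack; check combinations near the capacity.
- option 1+option 3: size 12+3=15, value 9+6=15
- option 3+option 4: size 3+4=7, value 6+5=11
- option 1: size 12, value 9
Best: 15 pts.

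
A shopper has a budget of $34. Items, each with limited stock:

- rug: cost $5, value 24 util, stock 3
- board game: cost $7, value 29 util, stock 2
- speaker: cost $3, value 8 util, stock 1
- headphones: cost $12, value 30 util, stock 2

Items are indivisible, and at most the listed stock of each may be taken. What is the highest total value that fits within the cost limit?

138 util

Best selections within cost 34 and stock limits:
- 3×rug + 2×board game + 1×speaker: cost 32, value 138
- 3×rug + 1×board game + 1×headphones: cost 34, value 131
- 3×rug + 2×board game: cost 29, value 130
Best: 138 util.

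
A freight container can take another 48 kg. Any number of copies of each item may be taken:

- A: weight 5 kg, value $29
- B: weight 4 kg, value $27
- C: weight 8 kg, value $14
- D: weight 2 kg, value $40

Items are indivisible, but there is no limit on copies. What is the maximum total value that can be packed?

Best value-per-unit is D at 40/2, and filling with it alone uses weight 24×2=48. No mix of the others beats 24×40 = 960.

$960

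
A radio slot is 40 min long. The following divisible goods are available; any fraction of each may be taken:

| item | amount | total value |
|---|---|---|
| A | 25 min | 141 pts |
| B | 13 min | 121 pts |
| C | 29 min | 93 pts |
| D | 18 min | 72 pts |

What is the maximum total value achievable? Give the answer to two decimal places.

270.00

Take in order of value per unit:
- B (121/13 per unit): all 13 → value 121, running total 121.00
- A (141/25 per unit): all 25 → value 141, running total 262.00
- D (72/18 per unit): 2 of 18 → value 2×72/18 = 8.0000, running total 270.00
Total 270.00.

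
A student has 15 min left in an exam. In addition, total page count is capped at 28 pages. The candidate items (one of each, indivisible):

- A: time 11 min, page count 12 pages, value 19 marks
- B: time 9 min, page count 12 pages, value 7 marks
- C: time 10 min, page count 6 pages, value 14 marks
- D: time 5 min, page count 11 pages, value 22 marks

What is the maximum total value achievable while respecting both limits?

36 marks

Feasible sets respecting both limits:
- C+D: time 15, page count 17, value 36
- B+D: time 14, page count 23, value 29
- D: time 5, page count 11, value 22
Best: 36 marks.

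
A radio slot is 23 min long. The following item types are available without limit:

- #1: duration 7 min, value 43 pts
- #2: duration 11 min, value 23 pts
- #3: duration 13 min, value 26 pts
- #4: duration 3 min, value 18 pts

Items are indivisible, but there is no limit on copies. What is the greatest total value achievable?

140 pts

Best value-per-unit is #1 at 43/7; filling with it alone gives 3×43 = 129.
Optimal mix: 2×#1 + 3×#4 → duration 23, value 140.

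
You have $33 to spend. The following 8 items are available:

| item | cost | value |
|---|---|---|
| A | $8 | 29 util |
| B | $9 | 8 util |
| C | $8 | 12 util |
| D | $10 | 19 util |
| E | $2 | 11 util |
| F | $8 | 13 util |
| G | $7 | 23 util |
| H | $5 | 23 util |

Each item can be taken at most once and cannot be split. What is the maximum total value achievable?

105 util

This is a 0/1 knapsack; check combinations near the capacity.
- A+D+E+G+H: cost 8+10+2+7+5=32, value 29+19+11+23+23=105
- A+E+F+G+H: cost 8+2+8+7+5=30, value 29+11+13+23+23=99
- A+C+E+G+H: cost 8+8+2+7+5=30, value 29+12+11+23+23=98
Best: 105 util.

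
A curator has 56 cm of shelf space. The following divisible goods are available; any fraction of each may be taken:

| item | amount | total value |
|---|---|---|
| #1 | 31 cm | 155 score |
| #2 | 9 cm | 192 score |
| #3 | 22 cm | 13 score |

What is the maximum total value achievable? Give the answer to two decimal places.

356.45

Take in order of value per unit:
- #2 (192/9 per unit): all 9 → value 192, running total 192.00
- #1 (155/31 per unit): all 31 → value 155, running total 347.00
- #3 (13/22 per unit): 16 of 22 → value 16×13/22 = 9.4545, running total 356.45
Total 356.45.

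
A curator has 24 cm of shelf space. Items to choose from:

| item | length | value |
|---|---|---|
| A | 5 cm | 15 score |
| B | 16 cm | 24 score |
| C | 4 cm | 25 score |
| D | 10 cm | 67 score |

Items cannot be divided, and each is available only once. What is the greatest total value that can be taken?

Check high-value combinations within 24 cm:
- A+C+D: length 5+4+10=19, value 15+25+67=107
- C+D: length 4+10=14, value 25+67=92
- A+D: length 5+10=15, value 15+67=82
Best: 107 score.

107 score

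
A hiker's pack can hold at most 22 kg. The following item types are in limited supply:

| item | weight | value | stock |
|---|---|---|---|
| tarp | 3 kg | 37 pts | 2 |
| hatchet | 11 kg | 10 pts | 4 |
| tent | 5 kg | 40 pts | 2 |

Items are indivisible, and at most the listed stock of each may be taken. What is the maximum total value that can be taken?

Top feasible selections:
- 2×tarp + 2×tent: weight 16, value 154
- 2×tarp + 1×hatchet + 1×tent: weight 22, value 124
Best: 154 pts.

154 pts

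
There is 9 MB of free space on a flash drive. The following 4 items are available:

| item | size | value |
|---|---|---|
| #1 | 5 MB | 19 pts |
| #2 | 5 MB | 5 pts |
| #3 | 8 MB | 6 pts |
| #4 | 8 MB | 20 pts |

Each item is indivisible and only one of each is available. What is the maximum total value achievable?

20 pts

This is a 0/1 knapsack; check combinations near the capacity.
- #4: size 8, value 20
- #1: size 5, value 19
- #3: size 8, value 6
Best: 20 pts.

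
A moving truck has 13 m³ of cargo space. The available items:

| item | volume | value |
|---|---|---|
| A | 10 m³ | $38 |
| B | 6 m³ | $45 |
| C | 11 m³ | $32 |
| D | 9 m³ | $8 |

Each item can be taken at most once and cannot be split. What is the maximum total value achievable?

This is a 0/1 knapsack; check combinations near the capacity.
- B: volume 6, value 45
- A: volume 10, value 38
- C: volume 11, value 32
- D: volume 9, value 8
Best: $45.

$45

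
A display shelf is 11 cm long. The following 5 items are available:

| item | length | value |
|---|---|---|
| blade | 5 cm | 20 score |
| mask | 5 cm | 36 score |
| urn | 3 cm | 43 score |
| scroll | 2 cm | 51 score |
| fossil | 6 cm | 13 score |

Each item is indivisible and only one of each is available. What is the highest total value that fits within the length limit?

This is a 0/1 knapsack; check combinations near the capacity.
- mask+urn+scroll: length 5+3+2=10, value 36+43+51=130
- blade+urn+scroll: length 5+3+2=10, value 20+43+51=114
- urn+scroll+fossil: length 3+2+6=11, value 43+51+13=107
- urn+scroll: length 3+2=5, value 43+51=94
Best: 130 score.

130 score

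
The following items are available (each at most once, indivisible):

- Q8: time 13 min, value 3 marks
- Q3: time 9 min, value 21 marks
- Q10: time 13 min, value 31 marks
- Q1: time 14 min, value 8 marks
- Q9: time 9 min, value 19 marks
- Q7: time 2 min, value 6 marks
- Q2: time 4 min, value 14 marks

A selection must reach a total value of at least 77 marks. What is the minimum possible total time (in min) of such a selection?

33

Subsets with value ≥ 77, sorted by total time:
- Q3+Q10+Q9+Q7: time 33, value 77
- Q3+Q10+Q9+Q2: time 35, value 85
Minimum time: 33 min.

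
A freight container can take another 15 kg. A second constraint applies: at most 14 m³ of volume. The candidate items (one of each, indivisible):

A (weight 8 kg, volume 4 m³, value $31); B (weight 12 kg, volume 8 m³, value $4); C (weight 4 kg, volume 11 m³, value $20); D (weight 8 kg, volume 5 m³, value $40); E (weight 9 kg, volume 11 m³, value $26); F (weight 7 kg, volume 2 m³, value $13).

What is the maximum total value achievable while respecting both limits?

Feasible sets respecting both limits:
- D+F: weight 15, volume 7, value 53
- A+F: weight 15, volume 6, value 44
- D: weight 8, volume 5, value 40
- C+F: weight 11, volume 13, value 33
Best: $53.

$53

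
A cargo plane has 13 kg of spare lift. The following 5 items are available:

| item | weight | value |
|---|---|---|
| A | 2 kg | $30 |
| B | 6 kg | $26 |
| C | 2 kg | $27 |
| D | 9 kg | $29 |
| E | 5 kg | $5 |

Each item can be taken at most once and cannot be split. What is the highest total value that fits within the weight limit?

$86

Check high-value combinations within 13 kg:
- A+C+D: weight 2+2+9=13, value 30+27+29=86
- A+B+C: weight 2+6+2=10, value 30+26+27=83
- A+C+E: weight 2+2+5=9, value 30+27+5=62
- A+B+E: weight 2+6+5=13, value 30+26+5=61
Best: $86.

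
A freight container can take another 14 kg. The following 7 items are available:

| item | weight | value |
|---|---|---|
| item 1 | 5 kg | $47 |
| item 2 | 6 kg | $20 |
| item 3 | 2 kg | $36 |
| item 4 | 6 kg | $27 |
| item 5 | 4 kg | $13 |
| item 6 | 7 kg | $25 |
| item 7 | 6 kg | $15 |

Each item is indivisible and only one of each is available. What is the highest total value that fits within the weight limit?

Check high-value combinations within 14 kg:
- item 1+item 3+item 4: weight 5+2+6=13, value 47+36+27=110
- item 1+item 3+item 6: weight 5+2+7=14, value 47+36+25=108
- item 1+item 2+item 3: weight 5+6+2=13, value 47+20+36=103
- item 1+item 3+item 7: weight 5+2+6=13, value 47+36+15=98
Best: $110.

$110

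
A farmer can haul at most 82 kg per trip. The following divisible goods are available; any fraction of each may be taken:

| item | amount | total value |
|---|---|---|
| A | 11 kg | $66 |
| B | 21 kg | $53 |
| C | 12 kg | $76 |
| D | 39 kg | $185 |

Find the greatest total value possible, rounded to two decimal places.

Take in order of value per unit:
- C (76/12 per unit): all 12 → value 76, running total 76.00
- A (66/11 per unit): all 11 → value 66, running total 142.00
- D (185/39 per unit): all 39 → value 185, running total 327.00
- B (53/21 per unit): 20 of 21 → value 20×53/21 = 50.4762, running total 377.48
Total 377.48.

377.48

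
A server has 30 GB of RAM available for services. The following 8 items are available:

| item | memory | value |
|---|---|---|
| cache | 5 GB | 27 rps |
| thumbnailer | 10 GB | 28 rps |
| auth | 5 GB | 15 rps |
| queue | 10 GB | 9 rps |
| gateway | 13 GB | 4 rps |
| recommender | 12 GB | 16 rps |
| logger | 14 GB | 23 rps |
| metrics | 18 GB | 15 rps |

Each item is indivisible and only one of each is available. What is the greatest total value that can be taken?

79 rps

This is a 0/1 knapsack; check combinations near the capacity.
- cache+thumbnailer+auth+queue: memory 5+10+5+10=30, value 27+28+15+9=79
- cache+thumbnailer+logger: memory 5+10+14=29, value 27+28+23=78
- cache+thumbnailer+recommender: memory 5+10+12=27, value 27+28+16=71
- cache+thumbnailer+auth: memory 5+10+5=20, value 27+28+15=70
Best: 79 rps.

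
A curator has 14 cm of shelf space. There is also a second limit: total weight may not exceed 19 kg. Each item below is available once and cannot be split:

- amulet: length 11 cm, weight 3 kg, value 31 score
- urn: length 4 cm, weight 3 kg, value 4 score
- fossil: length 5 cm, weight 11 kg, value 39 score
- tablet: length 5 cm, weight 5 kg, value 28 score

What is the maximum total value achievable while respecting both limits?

Feasible sets respecting both limits:
- urn+fossil+tablet: length 14, weight 19, value 71
- fossil+tablet: length 10, weight 16, value 67
- urn+fossil: length 9, weight 14, value 43
- fossil: length 5, weight 11, value 39
Best: 71 score.

71 score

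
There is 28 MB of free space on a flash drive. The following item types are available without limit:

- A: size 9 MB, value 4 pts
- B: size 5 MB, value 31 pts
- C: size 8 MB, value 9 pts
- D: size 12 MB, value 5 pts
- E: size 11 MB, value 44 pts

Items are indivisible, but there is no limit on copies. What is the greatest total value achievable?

Best value-per-unit is B at 31/5, and filling with it alone uses size 5×5=25. No mix of the others beats 5×31 = 155.

155 pts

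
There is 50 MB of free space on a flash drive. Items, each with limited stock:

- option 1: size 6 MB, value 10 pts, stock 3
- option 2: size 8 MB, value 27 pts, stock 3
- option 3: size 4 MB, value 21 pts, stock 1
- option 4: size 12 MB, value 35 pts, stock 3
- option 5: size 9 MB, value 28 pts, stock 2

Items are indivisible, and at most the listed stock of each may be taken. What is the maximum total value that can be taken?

Top feasible selections:
- 2×option 2 + 1×option 3 + 1×option 4 + 2×option 5: size 50, value 166
- 3×option 2 + 1×option 3 + 1×option 4 + 1×option 5: size 49, value 165
- 3×option 2 + 1×option 3 + 2×option 5: size 46, value 158
Best: 166 pts.

166 pts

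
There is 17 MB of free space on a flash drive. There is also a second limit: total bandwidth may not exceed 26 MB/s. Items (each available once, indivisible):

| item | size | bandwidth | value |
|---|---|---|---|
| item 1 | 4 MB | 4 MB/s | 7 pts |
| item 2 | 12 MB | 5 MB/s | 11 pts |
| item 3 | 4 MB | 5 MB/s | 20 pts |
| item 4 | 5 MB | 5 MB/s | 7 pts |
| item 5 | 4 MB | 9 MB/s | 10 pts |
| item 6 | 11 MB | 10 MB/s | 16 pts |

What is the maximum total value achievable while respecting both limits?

44 pts

Feasible sets respecting both limits:
- item 1+item 3+item 4+item 5: size 17, bandwidth 23, value 44
- item 1+item 3+item 5: size 12, bandwidth 18, value 37
- item 3+item 4+item 5: size 13, bandwidth 19, value 37
Best: 44 pts.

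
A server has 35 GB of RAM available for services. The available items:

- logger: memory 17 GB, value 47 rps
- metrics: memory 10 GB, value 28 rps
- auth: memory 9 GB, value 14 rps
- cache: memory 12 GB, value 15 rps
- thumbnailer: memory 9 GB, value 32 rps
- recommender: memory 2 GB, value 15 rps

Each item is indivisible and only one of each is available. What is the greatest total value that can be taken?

Check high-value combinations within 35 GB:
- logger+thumbnailer+recommender: memory 17+9+2=28, value 47+32+15=94
- logger+auth+thumbnailer: memory 17+9+9=35, value 47+14+32=93
- logger+metrics+recommender: memory 17+10+2=29, value 47+28+15=90
- metrics+cache+thumbnailer+recommender: memory 10+12+9+2=33, value 28+15+32+15=90
- metrics+auth+thumbnailer+recommender: memory 10+9+9+2=30, value 28+14+32+15=89
Best: 94 rps.

94 rps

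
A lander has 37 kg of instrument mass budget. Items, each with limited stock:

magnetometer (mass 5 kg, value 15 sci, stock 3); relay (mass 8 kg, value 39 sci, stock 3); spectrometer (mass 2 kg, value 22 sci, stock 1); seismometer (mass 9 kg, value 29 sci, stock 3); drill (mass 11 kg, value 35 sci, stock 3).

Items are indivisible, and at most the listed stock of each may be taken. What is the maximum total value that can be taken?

Top feasible selections:
- 3×relay + 1×spectrometer + 1×drill: mass 37, value 174
- 2×magnetometer + 3×relay + 1×spectrometer: mass 36, value 169
- 3×relay + 1×spectrometer + 1×seismometer: mass 35, value 168
- 2×magnetometer + 2×relay + 1×spectrometer + 1×seismometer: mass 37, value 159
Best: 174 sci.

174 sci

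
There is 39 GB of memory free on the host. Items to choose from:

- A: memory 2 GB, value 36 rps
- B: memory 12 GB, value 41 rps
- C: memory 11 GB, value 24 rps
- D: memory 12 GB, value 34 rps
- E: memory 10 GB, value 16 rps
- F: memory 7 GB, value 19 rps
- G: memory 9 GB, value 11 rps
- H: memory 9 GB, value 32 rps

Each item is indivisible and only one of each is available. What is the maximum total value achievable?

Check high-value combinations within 39 GB:
- A+B+D+H: memory 2+12+12+9=35, value 36+41+34+32=143
- A+B+F+G+H: memory 2+12+7+9+9=39, value 36+41+19+11+32=139
- A+B+C+D: memory 2+12+11+12=37, value 36+41+24+34=135
Best: 143 rps.

143 rps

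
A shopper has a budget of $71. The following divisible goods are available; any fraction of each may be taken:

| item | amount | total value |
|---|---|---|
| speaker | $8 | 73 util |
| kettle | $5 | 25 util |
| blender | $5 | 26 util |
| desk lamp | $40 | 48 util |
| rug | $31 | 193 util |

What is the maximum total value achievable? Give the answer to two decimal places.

Take in order of value per unit:
- speaker (73/8 per unit): all 8 → value 73, running total 73.00
- rug (193/31 per unit): all 31 → value 193, running total 266.00
- blender (26/5 per unit): all 5 → value 26, running total 292.00
- kettle (25/5 per unit): all 5 → value 25, running total 317.00
- desk lamp (48/40 per unit): 22 of 40 → value 22×48/40 = 26.4000, running total 343.40
Total 343.40.

343.40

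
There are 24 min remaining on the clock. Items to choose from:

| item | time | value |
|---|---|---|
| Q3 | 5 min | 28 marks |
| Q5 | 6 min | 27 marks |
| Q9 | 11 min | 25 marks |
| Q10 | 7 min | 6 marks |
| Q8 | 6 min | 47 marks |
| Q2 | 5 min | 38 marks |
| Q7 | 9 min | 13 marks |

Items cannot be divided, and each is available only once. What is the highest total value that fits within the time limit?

140 marks

Check high-value combinations within 24 min:
- Q3+Q5+Q8+Q2: time 5+6+6+5=22, value 28+27+47+38=140
- Q3+Q10+Q8+Q2: time 5+7+6+5=23, value 28+6+47+38=119
- Q5+Q10+Q8+Q2: time 6+7+6+5=24, value 27+6+47+38=118
- Q3+Q8+Q2: time 5+6+5=16, value 28+47+38=113
Best: 140 marks.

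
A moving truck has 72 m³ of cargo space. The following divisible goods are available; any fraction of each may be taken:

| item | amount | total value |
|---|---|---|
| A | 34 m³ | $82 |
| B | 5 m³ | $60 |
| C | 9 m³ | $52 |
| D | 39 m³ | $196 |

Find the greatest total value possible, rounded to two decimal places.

353.82

Take in order of value per unit:
- B (60/5 per unit): all 5 → value 60, running total 60.00
- C (52/9 per unit): all 9 → value 52, running total 112.00
- D (196/39 per unit): all 39 → value 196, running total 308.00
- A (82/34 per unit): 19 of 34 → value 19×82/34 = 45.8235, running total 353.82
Total 353.82.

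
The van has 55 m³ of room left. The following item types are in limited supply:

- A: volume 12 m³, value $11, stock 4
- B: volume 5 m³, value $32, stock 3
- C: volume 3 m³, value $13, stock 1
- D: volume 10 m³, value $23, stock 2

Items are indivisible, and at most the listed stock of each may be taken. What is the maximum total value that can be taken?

$166

Top feasible selections:
- 1×A + 3×B + 1×C + 2×D: volume 50, value 166
- 3×B + 1×C + 2×D: volume 38, value 155
- 2×A + 3×B + 1×C + 1×D: volume 52, value 154
Best: $166.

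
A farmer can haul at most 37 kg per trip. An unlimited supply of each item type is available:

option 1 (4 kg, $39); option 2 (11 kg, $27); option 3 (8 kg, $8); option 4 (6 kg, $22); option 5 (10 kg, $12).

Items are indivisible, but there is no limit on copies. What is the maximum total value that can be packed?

$351

Best value-per-unit is option 1 at 39/4, and filling with it alone uses weight 9×4=36. No mix of the others beats 9×39 = 351.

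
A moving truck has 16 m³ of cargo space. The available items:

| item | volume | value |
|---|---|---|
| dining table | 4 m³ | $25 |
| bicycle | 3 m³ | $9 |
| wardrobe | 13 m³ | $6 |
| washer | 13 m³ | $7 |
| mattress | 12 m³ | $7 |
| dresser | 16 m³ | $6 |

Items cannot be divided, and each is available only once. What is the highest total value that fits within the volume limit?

$34

Check high-value combinations within 16 m³:
- dining table+bicycle: volume 4+3=7, value 25+9=34
- dining table+mattress: volume 4+12=16, value 25+7=32
- dining table: volume 4, value 25
- bicycle+mattress: volume 3+12=15, value 9+7=16
Best: $34.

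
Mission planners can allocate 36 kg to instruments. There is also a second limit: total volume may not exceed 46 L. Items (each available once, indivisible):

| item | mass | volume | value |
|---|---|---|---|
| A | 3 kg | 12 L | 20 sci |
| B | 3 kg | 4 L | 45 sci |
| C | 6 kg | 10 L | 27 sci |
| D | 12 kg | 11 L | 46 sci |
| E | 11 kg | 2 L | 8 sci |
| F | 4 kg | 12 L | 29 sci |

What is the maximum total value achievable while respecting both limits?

Feasible sets respecting both limits:
- B+C+D+E+F: mass 36, volume 39, value 155
- A+B+D+E+F: mass 33, volume 41, value 148
- B+C+D+F: mass 25, volume 37, value 147
Best: 155 sci.

155 sci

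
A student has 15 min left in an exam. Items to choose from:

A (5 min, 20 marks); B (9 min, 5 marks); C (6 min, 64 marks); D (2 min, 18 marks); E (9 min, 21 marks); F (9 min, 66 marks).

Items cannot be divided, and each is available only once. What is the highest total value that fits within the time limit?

130 marks

Check high-value combinations within 15 min:
- C+F: time 6+9=15, value 64+66=130
- A+C+D: time 5+6+2=13, value 20+64+18=102
- A+F: time 5+9=14, value 20+66=86
Best: 130 marks.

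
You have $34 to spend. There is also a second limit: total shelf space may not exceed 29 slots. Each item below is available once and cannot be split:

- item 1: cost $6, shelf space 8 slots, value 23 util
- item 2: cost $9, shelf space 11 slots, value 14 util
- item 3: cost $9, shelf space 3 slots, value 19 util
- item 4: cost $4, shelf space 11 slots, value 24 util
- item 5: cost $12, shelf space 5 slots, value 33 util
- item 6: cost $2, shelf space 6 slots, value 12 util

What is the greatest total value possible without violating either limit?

99 util

Feasible sets respecting both limits:
- item 1+item 3+item 4+item 5: cost 31, shelf space 27, value 99
- item 3+item 4+item 5+item 6: cost 27, shelf space 25, value 88
- item 1+item 3+item 5+item 6: cost 29, shelf space 22, value 87
- item 1+item 4+item 5: cost 22, shelf space 24, value 80
Best: 99 util.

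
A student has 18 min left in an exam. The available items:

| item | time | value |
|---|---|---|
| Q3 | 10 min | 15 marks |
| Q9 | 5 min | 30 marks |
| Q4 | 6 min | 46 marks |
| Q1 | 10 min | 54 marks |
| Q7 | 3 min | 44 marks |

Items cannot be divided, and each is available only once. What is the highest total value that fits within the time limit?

Check high-value combinations within 18 min:
- Q9+Q1+Q7: time 5+10+3=18, value 30+54+44=128
- Q9+Q4+Q7: time 5+6+3=14, value 30+46+44=120
- Q4+Q1: time 6+10=16, value 46+54=100
- Q1+Q7: time 10+3=13, value 54+44=98
Best: 128 marks.

128 marks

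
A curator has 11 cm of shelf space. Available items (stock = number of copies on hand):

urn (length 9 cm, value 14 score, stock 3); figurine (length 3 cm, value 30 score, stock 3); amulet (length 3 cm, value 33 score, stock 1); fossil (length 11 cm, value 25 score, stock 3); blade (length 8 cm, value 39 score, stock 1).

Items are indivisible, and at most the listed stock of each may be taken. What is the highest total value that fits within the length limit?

93 score

Top feasible selections:
- 2×figurine + 1×amulet: length 9, value 93
- 3×figurine: length 9, value 90
- 1×amulet + 1×blade: length 11, value 72
Best: 93 score.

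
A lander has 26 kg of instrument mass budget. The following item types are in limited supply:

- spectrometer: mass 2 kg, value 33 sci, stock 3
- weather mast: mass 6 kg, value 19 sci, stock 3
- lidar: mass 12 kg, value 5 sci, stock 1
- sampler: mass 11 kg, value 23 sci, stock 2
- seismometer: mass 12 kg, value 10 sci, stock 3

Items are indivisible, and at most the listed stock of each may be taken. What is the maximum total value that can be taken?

156 sci

Best selections within mass 26 and stock limits:
- 3×spectrometer + 3×weather mast: mass 24, value 156
- 3×spectrometer + 1×weather mast + 1×sampler: mass 23, value 141
Best: 156 sci.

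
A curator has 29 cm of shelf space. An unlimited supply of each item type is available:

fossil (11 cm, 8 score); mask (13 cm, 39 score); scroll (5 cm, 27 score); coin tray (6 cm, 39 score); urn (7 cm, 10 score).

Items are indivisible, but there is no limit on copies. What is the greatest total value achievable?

183 score

Best value-per-unit is coin tray at 39/6; filling with it alone gives 4×39 = 156.
Optimal mix: 1×scroll + 4×coin tray → length 29, value 183.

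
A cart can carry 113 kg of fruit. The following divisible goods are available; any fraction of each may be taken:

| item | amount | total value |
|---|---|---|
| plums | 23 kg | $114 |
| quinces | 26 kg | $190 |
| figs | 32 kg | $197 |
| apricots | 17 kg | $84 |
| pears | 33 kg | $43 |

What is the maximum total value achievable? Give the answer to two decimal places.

Take in order of value per unit:
- quinces (190/26 per unit): all 26 → value 190, running total 190.00
- figs (197/32 per unit): all 32 → value 197, running total 387.00
- plums (114/23 per unit): all 23 → value 114, running total 501.00
- apricots (84/17 per unit): all 17 → value 84, running total 585.00
- pears (43/33 per unit): 15 of 33 → value 15×43/33 = 19.5455, running total 604.55
Total 604.55.

604.55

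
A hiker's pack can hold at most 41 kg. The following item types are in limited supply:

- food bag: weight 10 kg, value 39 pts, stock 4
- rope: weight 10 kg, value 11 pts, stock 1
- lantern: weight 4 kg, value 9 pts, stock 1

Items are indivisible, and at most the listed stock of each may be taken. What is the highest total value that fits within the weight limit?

156 pts

Top feasible selections:
- 4×food bag: weight 40, value 156
- 3×food bag + 1×rope: weight 40, value 128
Best: 156 pts.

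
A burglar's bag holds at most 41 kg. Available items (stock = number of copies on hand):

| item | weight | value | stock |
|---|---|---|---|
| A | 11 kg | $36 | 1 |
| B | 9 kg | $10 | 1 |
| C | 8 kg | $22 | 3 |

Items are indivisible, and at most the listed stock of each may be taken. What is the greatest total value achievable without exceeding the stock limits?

$102

Top feasible selections:
- 1×A + 3×C: weight 35, value 102
- 1×A + 1×B + 2×C: weight 36, value 90
- 1×A + 2×C: weight 27, value 80
- 1×B + 3×C: weight 33, value 76
Best: $102.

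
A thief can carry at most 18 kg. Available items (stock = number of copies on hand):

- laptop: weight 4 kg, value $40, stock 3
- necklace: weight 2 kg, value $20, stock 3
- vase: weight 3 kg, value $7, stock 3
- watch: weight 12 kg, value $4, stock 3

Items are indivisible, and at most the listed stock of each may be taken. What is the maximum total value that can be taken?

Top feasible selections:
- 3×laptop + 3×necklace: weight 18, value 180
- 3×laptop + 2×necklace: weight 16, value 160
- 2×laptop + 3×necklace + 1×vase: weight 17, value 147
- 3×laptop + 1×necklace + 1×vase: weight 17, value 147
Best: $180.

$180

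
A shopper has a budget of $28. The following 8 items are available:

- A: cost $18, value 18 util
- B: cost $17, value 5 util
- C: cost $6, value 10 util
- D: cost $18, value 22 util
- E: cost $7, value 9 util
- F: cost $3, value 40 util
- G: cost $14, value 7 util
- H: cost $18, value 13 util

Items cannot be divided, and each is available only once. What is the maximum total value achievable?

Check high-value combinations within $28:
- C+D+F: cost 6+18+3=27, value 10+22+40=72
- D+E+F: cost 18+7+3=28, value 22+9+40=71
- A+C+F: cost 18+6+3=27, value 18+10+40=68
- A+E+F: cost 18+7+3=28, value 18+9+40=67
Best: 72 util.

72 util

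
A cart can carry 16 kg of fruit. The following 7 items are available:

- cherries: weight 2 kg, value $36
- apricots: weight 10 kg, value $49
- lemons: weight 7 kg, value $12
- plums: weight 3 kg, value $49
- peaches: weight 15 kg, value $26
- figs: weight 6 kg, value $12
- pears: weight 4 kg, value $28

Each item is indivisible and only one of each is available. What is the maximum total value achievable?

$134

Check high-value combinations within 16 kg:
- cherries+apricots+plums: weight 2+10+3=15, value 36+49+49=134
- cherries+plums+figs+pears: weight 2+3+6+4=15, value 36+49+12+28=125
- cherries+lemons+plums+pears: weight 2+7+3+4=16, value 36+12+49+28=125
- cherries+plums+pears: weight 2+3+4=9, value 36+49+28=113
Best: $134.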